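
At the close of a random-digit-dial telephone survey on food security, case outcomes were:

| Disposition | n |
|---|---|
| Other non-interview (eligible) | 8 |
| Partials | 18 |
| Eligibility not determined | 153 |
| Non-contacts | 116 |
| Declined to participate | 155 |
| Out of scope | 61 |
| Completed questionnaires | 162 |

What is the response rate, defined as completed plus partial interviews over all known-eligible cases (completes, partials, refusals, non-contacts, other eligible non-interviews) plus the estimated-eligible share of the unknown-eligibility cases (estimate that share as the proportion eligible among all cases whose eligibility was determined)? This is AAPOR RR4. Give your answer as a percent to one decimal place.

Num: 162 + 18 = 180
Determined eligible: 162 + 18 + 155 + 116 + 8 = 459
e = 459 / (459 + 61) = 459 / 520 = 0.8827
Eligible share of unknowns: 0.8827 × 153 = 135.05
Base: 459 + 135.05 = 594.05
RR4 = 180 / 594.05 = 0.3030

30.3%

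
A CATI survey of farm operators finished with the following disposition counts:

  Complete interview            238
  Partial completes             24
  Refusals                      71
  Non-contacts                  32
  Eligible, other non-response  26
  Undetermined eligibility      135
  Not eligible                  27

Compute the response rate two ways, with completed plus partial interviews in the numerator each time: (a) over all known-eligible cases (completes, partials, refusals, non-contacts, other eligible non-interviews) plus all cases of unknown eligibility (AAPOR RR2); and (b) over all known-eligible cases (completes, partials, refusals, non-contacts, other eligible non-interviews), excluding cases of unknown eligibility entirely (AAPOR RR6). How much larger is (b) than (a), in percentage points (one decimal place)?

Num = 238 + 24 = 262
Denominator = 238 + 24 + 71 + 32 + 26 + 135 = 526
RR2 = 262 / 526 = 0.4981
Denominator = 238 + 24 + 71 + 32 + 26 = 391
RR6 = 262 / 391 = 0.6701
Difference = 67.01 − 49.81 = 17.20 percentage points

17.2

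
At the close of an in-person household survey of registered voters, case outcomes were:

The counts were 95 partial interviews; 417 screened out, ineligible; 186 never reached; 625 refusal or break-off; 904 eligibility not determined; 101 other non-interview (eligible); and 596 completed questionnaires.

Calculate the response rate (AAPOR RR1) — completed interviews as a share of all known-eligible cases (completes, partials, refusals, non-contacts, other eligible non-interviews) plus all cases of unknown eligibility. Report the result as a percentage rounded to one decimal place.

Num = 596
Base = 596 + 95 + 625 + 186 + 101 + 904 = 2507
RR1 = 596 / 2507 = 0.2377

23.8%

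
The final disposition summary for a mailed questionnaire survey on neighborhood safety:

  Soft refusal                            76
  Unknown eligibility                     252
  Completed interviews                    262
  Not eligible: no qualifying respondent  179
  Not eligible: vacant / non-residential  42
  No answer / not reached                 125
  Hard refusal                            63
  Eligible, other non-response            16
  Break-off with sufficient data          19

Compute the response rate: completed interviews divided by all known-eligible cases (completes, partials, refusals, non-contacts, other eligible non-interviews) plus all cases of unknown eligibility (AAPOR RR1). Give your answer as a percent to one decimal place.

32.2%

Refused = 63 + 76 = 139
Not eligible = 179 + 42 = 221
Numerator: 262
Denom: 262 + 19 + 139 + 125 + 16 + 252 = 813
RR1 = 262 / 813 = 0.3223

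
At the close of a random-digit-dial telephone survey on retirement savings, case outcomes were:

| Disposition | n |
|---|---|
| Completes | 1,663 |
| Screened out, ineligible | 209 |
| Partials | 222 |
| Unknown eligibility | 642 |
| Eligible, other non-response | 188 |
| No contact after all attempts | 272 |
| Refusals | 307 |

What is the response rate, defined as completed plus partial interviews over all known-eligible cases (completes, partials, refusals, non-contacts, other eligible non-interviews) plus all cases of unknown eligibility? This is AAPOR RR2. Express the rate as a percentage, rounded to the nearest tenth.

57.2%

Top → 1663 + 222 = 1885
Base → 1663 + 222 + 307 + 272 + 188 + 642 = 3294
RR2 = 1885 / 3294 = 0.5723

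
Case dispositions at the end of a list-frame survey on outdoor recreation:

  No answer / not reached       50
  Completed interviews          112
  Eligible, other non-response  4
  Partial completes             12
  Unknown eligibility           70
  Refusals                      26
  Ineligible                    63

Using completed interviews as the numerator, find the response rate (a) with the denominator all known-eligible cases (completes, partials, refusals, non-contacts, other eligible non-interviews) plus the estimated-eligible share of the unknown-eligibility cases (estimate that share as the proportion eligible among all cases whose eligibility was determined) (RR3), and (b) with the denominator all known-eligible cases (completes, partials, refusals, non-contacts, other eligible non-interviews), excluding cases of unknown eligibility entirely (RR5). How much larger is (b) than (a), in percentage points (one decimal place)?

11.4

Num: 112
Determined eligible: 112 + 12 + 26 + 50 + 4 = 204
e = 204 / (204 + 63) = 204 / 267 = 0.7640
e × U: 0.7640 × 70 = 53.48
Denominator: 204 + 53.48 = 257.48
RR3 = 112 / 257.48 = 0.4350
Denominator: 112 + 12 + 26 + 50 + 4 = 204
RR5 = 112 / 204 = 0.5490
Difference = 54.90 − 43.50 = 11.40 percentage points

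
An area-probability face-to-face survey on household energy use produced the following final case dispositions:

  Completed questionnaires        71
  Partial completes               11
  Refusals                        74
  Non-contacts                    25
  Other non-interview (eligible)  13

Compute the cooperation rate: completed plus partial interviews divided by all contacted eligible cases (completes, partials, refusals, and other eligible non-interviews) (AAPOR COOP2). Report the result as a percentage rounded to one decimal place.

48.5%

Top → 71 + 11 = 82
Base → 71 + 11 + 74 + 13 = 169
COOP2 = 82 / 169 = 0.4852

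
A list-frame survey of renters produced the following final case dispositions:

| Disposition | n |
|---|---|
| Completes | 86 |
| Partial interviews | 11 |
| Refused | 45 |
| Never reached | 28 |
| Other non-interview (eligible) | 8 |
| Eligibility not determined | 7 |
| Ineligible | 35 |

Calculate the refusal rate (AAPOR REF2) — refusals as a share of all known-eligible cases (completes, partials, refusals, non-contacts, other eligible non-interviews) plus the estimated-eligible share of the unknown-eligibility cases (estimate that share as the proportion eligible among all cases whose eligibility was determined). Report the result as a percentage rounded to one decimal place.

Top: 45
Determined eligible: 86 + 11 + 45 + 28 + 8 = 178
e = 178 / (178 + 35) = 178 / 213 = 0.8357
Estimated eligible among unknowns: 0.8357 × 7 = 5.85
Denom: 178 + 5.85 = 183.85
REF2 = 45 / 183.85 = 0.2448

24.5%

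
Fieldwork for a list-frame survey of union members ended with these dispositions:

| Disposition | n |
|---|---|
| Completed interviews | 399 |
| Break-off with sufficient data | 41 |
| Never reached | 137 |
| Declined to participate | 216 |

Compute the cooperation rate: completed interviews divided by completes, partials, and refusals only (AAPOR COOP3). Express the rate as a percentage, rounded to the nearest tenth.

60.8%

Numerator = 399
Denom = 399 + 41 + 216 = 656
COOP3 = 399 / 656 = 0.6082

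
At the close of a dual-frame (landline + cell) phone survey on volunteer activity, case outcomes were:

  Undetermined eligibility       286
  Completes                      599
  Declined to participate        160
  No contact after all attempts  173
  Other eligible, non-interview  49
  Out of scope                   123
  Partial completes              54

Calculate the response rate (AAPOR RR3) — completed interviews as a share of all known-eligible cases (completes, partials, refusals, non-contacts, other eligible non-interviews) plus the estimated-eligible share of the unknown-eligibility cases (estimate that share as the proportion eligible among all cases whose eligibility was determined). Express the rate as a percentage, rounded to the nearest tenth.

Top = 599
Known eligible = 599 + 54 + 160 + 173 + 49 = 1035
e = 1035 / (1035 + 123) = 1035 / 1158 = 0.8938
Estimated eligible among unknowns = 0.8938 × 286 = 255.63
Denom = 1035 + 255.63 = 1290.63
RR3 = 599 / 1290.63 = 0.4641

46.4%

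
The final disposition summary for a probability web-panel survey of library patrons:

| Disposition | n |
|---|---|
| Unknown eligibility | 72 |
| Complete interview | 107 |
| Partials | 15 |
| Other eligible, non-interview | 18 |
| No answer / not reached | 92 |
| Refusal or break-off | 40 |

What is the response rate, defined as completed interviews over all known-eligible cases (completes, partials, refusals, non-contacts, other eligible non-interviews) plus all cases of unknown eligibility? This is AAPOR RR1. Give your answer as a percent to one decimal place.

Num: 107
Base: 107 + 15 + 40 + 92 + 18 + 72 = 344
RR1 = 107 / 344 = 0.3110

31.1%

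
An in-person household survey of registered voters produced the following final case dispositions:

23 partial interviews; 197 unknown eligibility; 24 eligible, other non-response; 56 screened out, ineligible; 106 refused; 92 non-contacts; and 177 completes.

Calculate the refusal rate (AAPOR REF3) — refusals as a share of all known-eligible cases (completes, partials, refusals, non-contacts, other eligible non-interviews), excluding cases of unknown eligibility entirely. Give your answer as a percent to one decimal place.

25.1%

Num → 106
Base → 177 + 23 + 106 + 92 + 24 = 422
REF3 = 106 / 422 = 0.2512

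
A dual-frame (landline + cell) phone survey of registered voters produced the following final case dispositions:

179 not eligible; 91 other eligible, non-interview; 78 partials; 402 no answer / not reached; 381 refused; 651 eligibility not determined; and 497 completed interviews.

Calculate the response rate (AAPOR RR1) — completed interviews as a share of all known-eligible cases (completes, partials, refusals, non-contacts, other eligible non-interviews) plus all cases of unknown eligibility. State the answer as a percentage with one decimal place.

Top: 497
Base: 497 + 78 + 381 + 402 + 91 + 651 = 2100
RR1 = 497 / 2100 = 0.2367

23.7%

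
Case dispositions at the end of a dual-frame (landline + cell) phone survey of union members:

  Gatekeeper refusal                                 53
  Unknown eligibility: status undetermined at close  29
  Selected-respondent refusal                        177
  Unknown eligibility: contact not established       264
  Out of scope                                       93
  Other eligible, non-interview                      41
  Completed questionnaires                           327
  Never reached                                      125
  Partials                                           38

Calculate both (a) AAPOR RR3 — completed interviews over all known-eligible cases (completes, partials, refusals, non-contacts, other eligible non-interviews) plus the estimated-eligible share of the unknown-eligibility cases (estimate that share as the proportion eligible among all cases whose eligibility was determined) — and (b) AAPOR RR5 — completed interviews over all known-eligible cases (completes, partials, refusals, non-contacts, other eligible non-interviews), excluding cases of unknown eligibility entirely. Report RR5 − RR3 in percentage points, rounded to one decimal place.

11.0

Declined to participate = 53 + 177 = 230
Unknown if eligible = 264 + 29 = 293
Numerator = 327
Known eligible = 327 + 38 + 230 + 125 + 41 = 761
e = 761 / (761 + 93) = 761 / 854 = 0.8911
e × U = 0.8911 × 293 = 261.09
Denom = 761 + 261.09 = 1022.09
RR3 = 327 / 1022.09 = 0.3199
Denom = 327 + 38 + 230 + 125 + 41 = 761
RR5 = 327 / 761 = 0.4297
Difference = 42.97 − 31.99 = 10.98 percentage points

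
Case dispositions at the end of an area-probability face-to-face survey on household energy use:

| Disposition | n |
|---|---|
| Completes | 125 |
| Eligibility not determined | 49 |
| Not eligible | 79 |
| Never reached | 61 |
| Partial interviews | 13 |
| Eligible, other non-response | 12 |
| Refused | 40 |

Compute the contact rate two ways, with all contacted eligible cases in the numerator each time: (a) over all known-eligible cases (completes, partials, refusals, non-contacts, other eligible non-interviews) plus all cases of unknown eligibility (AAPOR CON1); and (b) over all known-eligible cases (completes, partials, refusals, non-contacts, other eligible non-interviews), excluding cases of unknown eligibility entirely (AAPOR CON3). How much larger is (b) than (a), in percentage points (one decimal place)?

Num → 125 + 13 + 40 + 12 = 190
Denom → 125 + 13 + 40 + 61 + 12 + 49 = 300
CON1 = 190 / 300 = 0.6333
Denom → 125 + 13 + 40 + 61 + 12 = 251
CON3 = 190 / 251 = 0.7570
Difference = 75.70 − 63.33 = 12.37 percentage points

12.4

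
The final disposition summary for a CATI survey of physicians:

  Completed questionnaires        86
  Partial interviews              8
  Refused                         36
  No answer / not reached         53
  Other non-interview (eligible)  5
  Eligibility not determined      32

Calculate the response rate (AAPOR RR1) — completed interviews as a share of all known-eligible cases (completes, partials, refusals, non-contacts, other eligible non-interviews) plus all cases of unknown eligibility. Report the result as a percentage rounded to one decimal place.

Num: 86
Denom: 86 + 8 + 36 + 53 + 5 + 32 = 220
RR1 = 86 / 220 = 0.3909

39.1%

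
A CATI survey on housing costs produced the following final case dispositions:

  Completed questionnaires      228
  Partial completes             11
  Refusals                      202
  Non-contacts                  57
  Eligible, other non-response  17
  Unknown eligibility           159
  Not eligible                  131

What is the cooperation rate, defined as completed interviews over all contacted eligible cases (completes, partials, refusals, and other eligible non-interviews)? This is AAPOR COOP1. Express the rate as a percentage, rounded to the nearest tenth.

49.8%

Num: 228
Denom: 228 + 11 + 202 + 17 = 458
COOP1 = 228 / 458 = 0.4978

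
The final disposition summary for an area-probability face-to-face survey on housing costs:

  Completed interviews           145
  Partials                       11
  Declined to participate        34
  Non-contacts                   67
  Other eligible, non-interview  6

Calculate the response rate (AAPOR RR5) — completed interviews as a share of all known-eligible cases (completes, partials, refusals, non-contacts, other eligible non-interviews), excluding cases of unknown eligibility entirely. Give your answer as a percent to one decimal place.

Num = 145
Denom = 145 + 11 + 34 + 67 + 6 = 263
RR5 = 145 / 263 = 0.5513

55.1%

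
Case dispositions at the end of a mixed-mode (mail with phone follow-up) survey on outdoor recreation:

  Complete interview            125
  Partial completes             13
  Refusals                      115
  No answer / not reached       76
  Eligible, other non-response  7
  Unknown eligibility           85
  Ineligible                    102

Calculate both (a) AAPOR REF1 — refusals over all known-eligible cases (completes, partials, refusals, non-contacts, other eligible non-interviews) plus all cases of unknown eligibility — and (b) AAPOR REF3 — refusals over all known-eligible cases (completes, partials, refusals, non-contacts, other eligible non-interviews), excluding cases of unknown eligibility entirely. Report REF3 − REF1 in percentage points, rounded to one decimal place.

6.9

Numerator → 115
Denom → 125 + 13 + 115 + 76 + 7 + 85 = 421
REF1 = 115 / 421 = 0.2732
Denom → 125 + 13 + 115 + 76 + 7 = 336
REF3 = 115 / 336 = 0.3423
Difference = 34.23 − 27.32 = 6.91 percentage points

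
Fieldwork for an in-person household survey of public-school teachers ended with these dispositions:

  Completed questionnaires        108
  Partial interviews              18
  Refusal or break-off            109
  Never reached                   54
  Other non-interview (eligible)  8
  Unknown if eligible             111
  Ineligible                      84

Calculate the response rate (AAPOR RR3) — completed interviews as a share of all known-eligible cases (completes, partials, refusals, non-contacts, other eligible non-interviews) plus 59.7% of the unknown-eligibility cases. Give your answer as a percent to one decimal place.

29.7%

Top → 108
Determined eligible → 108 + 18 + 109 + 54 + 8 = 297
e × U → 0.5970 × 111 = 66.27
Denominator → 297 + 66.27 = 363.27
RR3 = 108 / 363.27 = 0.2973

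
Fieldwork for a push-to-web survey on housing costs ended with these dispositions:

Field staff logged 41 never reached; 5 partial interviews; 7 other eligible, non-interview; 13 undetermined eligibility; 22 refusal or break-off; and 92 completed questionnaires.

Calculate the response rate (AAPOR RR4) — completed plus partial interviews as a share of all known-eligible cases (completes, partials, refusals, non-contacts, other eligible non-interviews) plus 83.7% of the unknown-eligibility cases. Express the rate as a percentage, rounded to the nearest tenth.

54.5%

Num: 92 + 5 = 97
Determined eligible: 92 + 5 + 22 + 41 + 7 = 167
Eligible share of unknowns: 0.8370 × 13 = 10.88
Denominator: 167 + 10.88 = 177.88
RR4 = 97 / 177.88 = 0.5453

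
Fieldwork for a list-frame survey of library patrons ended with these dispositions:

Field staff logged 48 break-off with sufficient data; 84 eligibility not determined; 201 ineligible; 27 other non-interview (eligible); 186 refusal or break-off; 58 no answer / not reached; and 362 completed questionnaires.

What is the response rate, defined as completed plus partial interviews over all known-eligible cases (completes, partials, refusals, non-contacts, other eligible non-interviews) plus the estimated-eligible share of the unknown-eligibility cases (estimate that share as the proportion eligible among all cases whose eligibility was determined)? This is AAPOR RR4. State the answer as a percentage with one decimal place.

Top: 362 + 48 = 410
Eligible (known): 362 + 48 + 186 + 58 + 27 = 681
e = 681 / (681 + 201) = 681 / 882 = 0.7721
Eligible share of unknowns: 0.7721 × 84 = 64.86
Denominator: 681 + 64.86 = 745.86
RR4 = 410 / 745.86 = 0.5497

55.0%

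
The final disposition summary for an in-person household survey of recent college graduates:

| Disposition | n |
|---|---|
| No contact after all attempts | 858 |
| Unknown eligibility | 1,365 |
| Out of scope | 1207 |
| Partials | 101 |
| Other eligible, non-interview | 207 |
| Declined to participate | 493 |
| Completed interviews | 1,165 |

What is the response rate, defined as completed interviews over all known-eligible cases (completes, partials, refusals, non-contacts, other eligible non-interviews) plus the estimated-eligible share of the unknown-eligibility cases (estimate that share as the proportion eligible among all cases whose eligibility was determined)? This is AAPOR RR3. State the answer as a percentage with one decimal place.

30.8%

Top = 1165
Eligible (known) = 1165 + 101 + 493 + 858 + 207 = 2824
e = 2824 / (2824 + 1207) = 2824 / 4031 = 0.7006
Estimated eligible among unknowns = 0.7006 × 1365 = 956.32
Base = 2824 + 956.32 = 3780.32
RR3 = 1165 / 3780.32 = 0.3082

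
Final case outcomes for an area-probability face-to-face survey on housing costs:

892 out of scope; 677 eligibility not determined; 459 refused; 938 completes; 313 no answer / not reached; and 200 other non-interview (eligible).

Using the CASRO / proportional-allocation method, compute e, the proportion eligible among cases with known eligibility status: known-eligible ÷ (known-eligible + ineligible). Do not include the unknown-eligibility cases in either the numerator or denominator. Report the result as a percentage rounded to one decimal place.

68.2%

Determined eligible = 938 + 459 + 313 + 200 = 1910
e = 1910 / (1910 + 892) = 1910 / 2802 = 0.6817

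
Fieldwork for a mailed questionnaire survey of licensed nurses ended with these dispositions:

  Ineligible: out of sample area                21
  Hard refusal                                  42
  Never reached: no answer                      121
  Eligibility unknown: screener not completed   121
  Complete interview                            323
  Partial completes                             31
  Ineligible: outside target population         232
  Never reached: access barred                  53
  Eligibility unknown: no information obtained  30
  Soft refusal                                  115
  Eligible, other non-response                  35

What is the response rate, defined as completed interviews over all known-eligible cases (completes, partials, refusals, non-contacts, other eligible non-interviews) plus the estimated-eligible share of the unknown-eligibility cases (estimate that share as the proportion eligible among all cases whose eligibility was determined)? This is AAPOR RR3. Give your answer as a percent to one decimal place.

Refusals = 42 + 115 = 157
No contact after all attempts = 121 + 53 = 174
Unknown eligibility = 121 + 30 = 151
Out of scope = 232 + 21 = 253
Numerator → 323
Eligible (known) → 323 + 31 + 157 + 174 + 35 = 720
e = 720 / (720 + 253) = 720 / 973 = 0.7400
Estimated eligible among unknowns → 0.7400 × 151 = 111.74
Denominator → 720 + 111.74 = 831.74
RR3 = 323 / 831.74 = 0.3883

38.8%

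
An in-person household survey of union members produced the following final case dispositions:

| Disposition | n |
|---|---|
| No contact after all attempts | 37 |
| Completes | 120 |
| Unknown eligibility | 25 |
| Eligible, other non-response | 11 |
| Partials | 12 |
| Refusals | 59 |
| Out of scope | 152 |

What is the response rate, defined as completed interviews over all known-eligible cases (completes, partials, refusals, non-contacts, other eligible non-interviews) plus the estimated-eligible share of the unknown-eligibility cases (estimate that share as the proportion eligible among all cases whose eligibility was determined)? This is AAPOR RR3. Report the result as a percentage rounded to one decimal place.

47.2%

Numerator → 120
Known eligible → 120 + 12 + 59 + 37 + 11 = 239
e = 239 / (239 + 152) = 239 / 391 = 0.6113
e × U → 0.6113 × 25 = 15.28
Denominator → 239 + 15.28 = 254.28
RR3 = 120 / 254.28 = 0.4719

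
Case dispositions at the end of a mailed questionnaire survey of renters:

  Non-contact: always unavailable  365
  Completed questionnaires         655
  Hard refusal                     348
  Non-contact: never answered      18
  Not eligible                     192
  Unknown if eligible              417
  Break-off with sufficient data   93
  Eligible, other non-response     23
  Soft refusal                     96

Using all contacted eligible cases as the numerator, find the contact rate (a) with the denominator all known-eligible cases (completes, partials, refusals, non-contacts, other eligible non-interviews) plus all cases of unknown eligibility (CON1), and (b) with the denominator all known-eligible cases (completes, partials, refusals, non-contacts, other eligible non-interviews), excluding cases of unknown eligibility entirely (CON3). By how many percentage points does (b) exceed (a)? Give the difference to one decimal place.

15.7

Declined to participate = 348 + 96 = 444
Never reached = 18 + 365 = 383
Top: 655 + 93 + 444 + 23 = 1215
Base: 655 + 93 + 444 + 383 + 23 + 417 = 2015
CON1 = 1215 / 2015 = 0.6030
Base: 655 + 93 + 444 + 383 + 23 = 1598
CON3 = 1215 / 1598 = 0.7603
Difference = 76.03 − 60.30 = 15.73 percentage points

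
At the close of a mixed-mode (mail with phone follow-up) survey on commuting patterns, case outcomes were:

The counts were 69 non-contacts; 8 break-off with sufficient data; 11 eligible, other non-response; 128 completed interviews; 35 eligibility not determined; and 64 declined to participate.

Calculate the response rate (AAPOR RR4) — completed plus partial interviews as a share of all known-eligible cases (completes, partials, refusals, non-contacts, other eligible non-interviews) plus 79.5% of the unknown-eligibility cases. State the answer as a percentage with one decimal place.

Numerator → 128 + 8 = 136
Determined eligible → 128 + 8 + 64 + 69 + 11 = 280
e × U → 0.7950 × 35 = 27.83
Base → 280 + 27.83 = 307.83
RR4 = 136 / 307.83 = 0.4418

44.2%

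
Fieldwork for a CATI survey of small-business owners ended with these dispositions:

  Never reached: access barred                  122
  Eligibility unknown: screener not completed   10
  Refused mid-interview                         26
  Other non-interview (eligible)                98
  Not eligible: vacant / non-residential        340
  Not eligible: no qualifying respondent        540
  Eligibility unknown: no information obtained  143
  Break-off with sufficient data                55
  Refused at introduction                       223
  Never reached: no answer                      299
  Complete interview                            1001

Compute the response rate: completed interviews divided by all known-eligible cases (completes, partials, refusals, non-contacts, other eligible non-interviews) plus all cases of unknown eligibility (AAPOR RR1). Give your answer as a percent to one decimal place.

50.6%

Refusal or break-off = 223 + 26 = 249
No contact after all attempts = 299 + 122 = 421
Undetermined eligibility = 10 + 143 = 153
Ineligible = 540 + 340 = 880
Num = 1001
Denom = 1001 + 55 + 249 + 421 + 98 + 153 = 1977
RR1 = 1001 / 1977 = 0.5063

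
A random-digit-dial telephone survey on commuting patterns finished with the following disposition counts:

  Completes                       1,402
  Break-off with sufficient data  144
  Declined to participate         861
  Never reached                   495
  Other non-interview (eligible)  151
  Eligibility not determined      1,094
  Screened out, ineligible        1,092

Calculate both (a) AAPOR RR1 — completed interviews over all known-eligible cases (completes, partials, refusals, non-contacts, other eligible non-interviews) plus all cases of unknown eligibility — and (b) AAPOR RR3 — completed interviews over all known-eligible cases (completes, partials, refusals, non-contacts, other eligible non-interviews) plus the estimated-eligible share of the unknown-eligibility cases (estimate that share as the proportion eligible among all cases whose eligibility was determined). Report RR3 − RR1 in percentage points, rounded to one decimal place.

2.5

Num: 1402
Base: 1402 + 144 + 861 + 495 + 151 + 1094 = 4147
RR1 = 1402 / 4147 = 0.3381
Determined eligible: 1402 + 144 + 861 + 495 + 151 = 3053
e = 3053 / (3053 + 1092) = 3053 / 4145 = 0.7366
e × U: 0.7366 × 1094 = 805.84
Base: 3053 + 805.84 = 3858.84
RR3 = 1402 / 3858.84 = 0.3633
Difference = 36.33 − 33.81 = 2.52 percentage points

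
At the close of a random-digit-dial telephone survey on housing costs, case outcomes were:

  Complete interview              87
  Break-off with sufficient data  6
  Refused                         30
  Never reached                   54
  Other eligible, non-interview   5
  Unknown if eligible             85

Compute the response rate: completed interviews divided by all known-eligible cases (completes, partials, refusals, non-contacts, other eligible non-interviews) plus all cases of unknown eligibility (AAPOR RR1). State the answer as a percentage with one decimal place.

32.6%

Num = 87
Base = 87 + 6 + 30 + 54 + 5 + 85 = 267
RR1 = 87 / 267 = 0.3258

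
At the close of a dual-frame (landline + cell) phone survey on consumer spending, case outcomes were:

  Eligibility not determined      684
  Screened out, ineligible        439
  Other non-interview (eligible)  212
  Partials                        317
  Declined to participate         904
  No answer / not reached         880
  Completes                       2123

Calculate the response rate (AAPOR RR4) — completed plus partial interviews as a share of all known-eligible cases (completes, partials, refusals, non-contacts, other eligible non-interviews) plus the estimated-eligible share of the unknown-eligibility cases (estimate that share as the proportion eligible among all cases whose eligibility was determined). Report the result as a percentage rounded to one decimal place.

48.2%

Top = 2123 + 317 = 2440
Determined eligible = 2123 + 317 + 904 + 880 + 212 = 4436
e = 4436 / (4436 + 439) = 4436 / 4875 = 0.9099
e × U = 0.9099 × 684 = 622.37
Base = 4436 + 622.37 = 5058.37
RR4 = 2440 / 5058.37 = 0.4824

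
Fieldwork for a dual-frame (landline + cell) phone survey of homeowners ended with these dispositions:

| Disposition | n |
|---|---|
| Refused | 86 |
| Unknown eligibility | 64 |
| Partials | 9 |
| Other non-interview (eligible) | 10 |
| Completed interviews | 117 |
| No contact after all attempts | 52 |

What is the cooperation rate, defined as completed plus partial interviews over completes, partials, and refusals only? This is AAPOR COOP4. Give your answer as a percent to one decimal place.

Numerator: 117 + 9 = 126
Denom: 117 + 9 + 86 = 212
COOP4 = 126 / 212 = 0.5943

59.4%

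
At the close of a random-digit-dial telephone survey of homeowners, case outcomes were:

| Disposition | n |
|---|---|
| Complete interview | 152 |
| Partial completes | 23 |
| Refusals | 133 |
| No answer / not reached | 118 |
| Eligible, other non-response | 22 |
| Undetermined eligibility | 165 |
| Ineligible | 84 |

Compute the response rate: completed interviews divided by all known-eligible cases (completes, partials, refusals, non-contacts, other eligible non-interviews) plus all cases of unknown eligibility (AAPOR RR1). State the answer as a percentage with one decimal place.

24.8%

Top → 152
Denom → 152 + 23 + 133 + 118 + 22 + 165 = 613
RR1 = 152 / 613 = 0.2480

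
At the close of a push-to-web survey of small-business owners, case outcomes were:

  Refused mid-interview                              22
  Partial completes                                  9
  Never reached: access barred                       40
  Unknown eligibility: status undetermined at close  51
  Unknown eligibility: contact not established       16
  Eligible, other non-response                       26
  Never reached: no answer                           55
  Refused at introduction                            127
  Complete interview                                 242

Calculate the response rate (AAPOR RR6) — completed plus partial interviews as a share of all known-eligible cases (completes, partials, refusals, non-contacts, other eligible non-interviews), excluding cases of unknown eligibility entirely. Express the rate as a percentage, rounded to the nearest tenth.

Declined to participate = 127 + 22 = 149
Never reached = 55 + 40 = 95
Unknown if eligible = 16 + 51 = 67
Top: 242 + 9 = 251
Denom: 242 + 9 + 149 + 95 + 26 = 521
RR6 = 251 / 521 = 0.4818

48.2%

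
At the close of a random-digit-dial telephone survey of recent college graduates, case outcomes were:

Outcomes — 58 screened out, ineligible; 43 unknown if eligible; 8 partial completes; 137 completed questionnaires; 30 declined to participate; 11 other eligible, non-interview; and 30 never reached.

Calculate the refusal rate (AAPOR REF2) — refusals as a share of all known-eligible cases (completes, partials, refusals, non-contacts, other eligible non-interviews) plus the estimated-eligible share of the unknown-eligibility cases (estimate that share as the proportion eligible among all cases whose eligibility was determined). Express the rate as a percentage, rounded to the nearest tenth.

12.0%

Num = 30
Known eligible = 137 + 8 + 30 + 30 + 11 = 216
e = 216 / (216 + 58) = 216 / 274 = 0.7883
Eligible share of unknowns = 0.7883 × 43 = 33.90
Base = 216 + 33.90 = 249.90
REF2 = 30 / 249.90 = 0.1200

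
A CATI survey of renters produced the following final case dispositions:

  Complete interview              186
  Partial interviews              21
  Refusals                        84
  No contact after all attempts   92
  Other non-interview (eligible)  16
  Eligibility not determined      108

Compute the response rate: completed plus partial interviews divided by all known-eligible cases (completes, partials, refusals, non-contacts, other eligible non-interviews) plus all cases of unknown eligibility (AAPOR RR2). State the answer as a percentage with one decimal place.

40.8%

Num: 186 + 21 = 207
Denominator: 186 + 21 + 84 + 92 + 16 + 108 = 507
RR2 = 207 / 507 = 0.4083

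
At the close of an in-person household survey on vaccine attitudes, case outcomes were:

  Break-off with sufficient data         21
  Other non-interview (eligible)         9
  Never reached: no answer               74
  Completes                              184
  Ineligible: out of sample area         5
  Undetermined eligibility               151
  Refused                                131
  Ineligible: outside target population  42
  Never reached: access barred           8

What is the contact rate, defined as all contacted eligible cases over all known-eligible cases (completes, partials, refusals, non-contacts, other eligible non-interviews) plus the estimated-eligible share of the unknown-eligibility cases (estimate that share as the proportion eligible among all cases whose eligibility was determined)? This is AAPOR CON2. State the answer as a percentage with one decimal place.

Never reached = 74 + 8 = 82
Not eligible = 42 + 5 = 47
Numerator → 184 + 21 + 131 + 9 = 345
Eligible (known) → 184 + 21 + 131 + 82 + 9 = 427
e = 427 / (427 + 47) = 427 / 474 = 0.9008
Estimated eligible among unknowns → 0.9008 × 151 = 136.02
Denominator → 427 + 136.02 = 563.02
CON2 = 345 / 563.02 = 0.6128

61.3%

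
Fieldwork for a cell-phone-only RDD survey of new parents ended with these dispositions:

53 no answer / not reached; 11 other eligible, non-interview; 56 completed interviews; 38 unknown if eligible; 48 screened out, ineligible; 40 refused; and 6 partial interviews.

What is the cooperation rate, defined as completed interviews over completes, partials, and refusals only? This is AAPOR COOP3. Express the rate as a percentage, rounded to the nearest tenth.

54.9%

Top → 56
Base → 56 + 6 + 40 = 102
COOP3 = 56 / 102 = 0.5490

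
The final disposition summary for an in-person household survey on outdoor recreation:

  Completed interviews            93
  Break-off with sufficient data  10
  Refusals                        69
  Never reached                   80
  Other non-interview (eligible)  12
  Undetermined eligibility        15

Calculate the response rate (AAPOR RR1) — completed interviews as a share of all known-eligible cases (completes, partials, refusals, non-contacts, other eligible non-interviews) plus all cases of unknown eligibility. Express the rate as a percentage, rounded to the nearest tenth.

Num: 93
Denom: 93 + 10 + 69 + 80 + 12 + 15 = 279
RR1 = 93 / 279 = 0.3333

33.3%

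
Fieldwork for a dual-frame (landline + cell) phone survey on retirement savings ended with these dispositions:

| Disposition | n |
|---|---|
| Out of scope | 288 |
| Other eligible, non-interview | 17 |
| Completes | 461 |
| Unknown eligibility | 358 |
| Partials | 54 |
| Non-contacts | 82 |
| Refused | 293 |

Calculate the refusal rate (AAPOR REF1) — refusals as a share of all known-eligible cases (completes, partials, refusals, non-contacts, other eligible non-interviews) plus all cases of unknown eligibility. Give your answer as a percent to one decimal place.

23.2%

Top: 293
Base: 461 + 54 + 293 + 82 + 17 + 358 = 1265
REF1 = 293 / 1265 = 0.2316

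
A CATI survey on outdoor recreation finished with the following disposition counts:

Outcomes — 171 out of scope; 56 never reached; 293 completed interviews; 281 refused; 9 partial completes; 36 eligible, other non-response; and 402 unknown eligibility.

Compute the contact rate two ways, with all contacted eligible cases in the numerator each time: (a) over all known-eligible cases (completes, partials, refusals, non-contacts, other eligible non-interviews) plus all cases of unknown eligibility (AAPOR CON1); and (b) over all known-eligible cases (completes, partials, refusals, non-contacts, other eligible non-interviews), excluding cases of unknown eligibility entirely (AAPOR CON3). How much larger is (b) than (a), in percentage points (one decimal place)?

Num: 293 + 9 + 281 + 36 = 619
Denom: 293 + 9 + 281 + 56 + 36 + 402 = 1077
CON1 = 619 / 1077 = 0.5747
Denom: 293 + 9 + 281 + 56 + 36 = 675
CON3 = 619 / 675 = 0.9170
Difference = 91.70 − 57.47 = 34.23 percentage points

34.2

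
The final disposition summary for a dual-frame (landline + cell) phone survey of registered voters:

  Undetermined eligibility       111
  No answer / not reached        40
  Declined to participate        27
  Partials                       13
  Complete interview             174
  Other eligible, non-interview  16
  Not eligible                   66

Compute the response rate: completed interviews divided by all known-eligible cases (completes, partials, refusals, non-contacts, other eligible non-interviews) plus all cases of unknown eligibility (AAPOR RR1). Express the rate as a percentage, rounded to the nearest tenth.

Numerator: 174
Base: 174 + 13 + 27 + 40 + 16 + 111 = 381
RR1 = 174 / 381 = 0.4567

45.7%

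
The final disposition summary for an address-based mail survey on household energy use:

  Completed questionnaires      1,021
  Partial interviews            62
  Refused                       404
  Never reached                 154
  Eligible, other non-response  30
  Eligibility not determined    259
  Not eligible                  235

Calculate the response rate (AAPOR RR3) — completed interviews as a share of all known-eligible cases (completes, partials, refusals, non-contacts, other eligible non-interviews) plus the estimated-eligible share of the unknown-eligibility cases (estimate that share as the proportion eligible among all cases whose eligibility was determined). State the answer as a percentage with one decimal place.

53.8%

Top → 1021
Known eligible → 1021 + 62 + 404 + 154 + 30 = 1671
e = 1671 / (1671 + 235) = 1671 / 1906 = 0.8767
e × U → 0.8767 × 259 = 227.07
Base → 1671 + 227.07 = 1898.07
RR3 = 1021 / 1898.07 = 0.5379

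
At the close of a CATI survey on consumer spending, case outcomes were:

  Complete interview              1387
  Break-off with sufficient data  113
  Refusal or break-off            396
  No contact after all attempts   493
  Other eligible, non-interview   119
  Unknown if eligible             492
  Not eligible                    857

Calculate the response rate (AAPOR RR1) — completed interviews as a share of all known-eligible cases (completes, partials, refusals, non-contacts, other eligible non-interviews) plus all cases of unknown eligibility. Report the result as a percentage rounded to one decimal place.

46.2%

Top = 1387
Base = 1387 + 113 + 396 + 493 + 119 + 492 = 3000
RR1 = 1387 / 3000 = 0.4623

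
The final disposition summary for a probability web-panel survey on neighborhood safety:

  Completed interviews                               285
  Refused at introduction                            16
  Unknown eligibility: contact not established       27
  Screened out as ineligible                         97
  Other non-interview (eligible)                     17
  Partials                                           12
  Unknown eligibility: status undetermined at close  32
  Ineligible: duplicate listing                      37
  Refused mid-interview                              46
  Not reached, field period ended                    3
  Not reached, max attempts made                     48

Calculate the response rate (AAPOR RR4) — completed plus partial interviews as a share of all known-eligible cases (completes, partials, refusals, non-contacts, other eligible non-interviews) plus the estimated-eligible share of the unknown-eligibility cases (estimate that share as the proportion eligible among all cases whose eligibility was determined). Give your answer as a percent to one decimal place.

62.9%

Refusal or break-off = 16 + 46 = 62
No answer / not reached = 3 + 48 = 51
Unknown eligibility = 27 + 32 = 59
Screened out, ineligible = 97 + 37 = 134
Top: 285 + 12 = 297
Known eligible: 285 + 12 + 62 + 51 + 17 = 427
e = 427 / (427 + 134) = 427 / 561 = 0.7611
Estimated eligible among unknowns: 0.7611 × 59 = 44.90
Denominator: 427 + 44.90 = 471.90
RR4 = 297 / 471.90 = 0.6294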